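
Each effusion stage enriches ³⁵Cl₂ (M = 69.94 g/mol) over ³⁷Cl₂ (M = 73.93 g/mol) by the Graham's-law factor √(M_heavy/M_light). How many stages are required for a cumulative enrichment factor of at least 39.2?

Per stage α = (73.93/69.94)^(1/2) = 1.05705^0.5, giving ln α = 0.02774.
Need α^N ≥ 39.2 ⇒ N ≥ ln(39.2) / ln α = 3.669 / 0.02774 = 132.25.
Rounding up, N = 133 stages.

133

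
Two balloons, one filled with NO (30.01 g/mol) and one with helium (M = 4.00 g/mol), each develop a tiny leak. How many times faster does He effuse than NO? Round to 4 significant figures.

By Graham's law, rate_He/rate_NO = √(M_NO/M_He) = √(30.01/4.00) = √7.503 = 2.739.

2.739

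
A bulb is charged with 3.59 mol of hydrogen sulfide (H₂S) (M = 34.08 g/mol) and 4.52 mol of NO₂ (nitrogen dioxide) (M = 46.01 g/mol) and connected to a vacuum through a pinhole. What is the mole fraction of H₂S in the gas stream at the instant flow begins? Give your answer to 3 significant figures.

0.480

The effusion rate of species i is ∝ p_i/√M_i ∝ n_i/√M_i.
So x_H₂S in the escaping gas = (n_H₂S/√M_H₂S) / Σ(n_i/√M_i)
= (3.59/√34.08) / (3.59/√34.08 + 4.52/√46.01) = 0.6150/(0.6150 + 0.6664) = 0.480.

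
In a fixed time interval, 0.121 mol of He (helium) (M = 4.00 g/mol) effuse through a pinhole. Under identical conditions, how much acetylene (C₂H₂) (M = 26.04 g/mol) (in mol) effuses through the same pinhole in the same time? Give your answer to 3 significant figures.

0.0474 mol

Using Graham's law: rate_C₂H₂/rate_He = √(M_He/M_C₂H₂) = √(4.00/26.04) = √0.1536 = 0.3919.
So the amount for C₂H₂ is 0.121 × 0.3919 = 0.0474 mol.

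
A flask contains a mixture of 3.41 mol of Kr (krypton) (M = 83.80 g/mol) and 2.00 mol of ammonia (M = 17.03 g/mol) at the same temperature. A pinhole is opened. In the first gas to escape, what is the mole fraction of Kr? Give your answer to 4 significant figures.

The effusion rate of species i is ∝ p_i/√M_i ∝ n_i/√M_i.
So x_Kr in the escaping gas = (n_Kr/√M_Kr) / Σ(n_i/√M_i)
= (3.41/√83.80) / (3.41/√83.80 + 2.00/√17.03) = 0.3725/(0.3725 + 0.4846) = 0.4346.

0.4346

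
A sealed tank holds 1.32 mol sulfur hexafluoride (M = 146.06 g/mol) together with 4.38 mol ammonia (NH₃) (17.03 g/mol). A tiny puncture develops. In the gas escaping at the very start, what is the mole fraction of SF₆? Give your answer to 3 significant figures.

0.0933

The effusion rate of species i is ∝ p_i/√M_i ∝ n_i/√M_i.
x_SF₆(eff) = (n_SF₆/√M_SF₆) / (n_SF₆/√M_SF₆ + n_NH₃/√M_NH₃)
= (1.32/√146.06) / (1.32/√146.06 + 4.38/√17.03) = 0.1092/(0.1092 + 1.061) = 0.0933.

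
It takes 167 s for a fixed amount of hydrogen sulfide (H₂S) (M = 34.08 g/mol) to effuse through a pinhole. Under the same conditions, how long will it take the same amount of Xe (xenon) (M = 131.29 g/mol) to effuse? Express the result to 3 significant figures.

By Graham's law, t_Xe/t_H₂S = √(M_Xe/M_H₂S) = √(131.29/34.08) = √3.852 = 1.963.
So the time for Xe is 167 × 1.963 = 328 s.

328 s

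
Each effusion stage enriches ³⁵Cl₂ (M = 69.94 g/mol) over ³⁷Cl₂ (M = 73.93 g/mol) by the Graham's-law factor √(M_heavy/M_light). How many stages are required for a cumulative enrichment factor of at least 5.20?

60

Per stage α = (73.93/69.94)^(1/2) = 1.05705^0.5, giving ln α = 0.02774.
Need α^N ≥ 5.20 ⇒ N ≥ ln(5.20) / ln α = 1.649 / 0.02774 = 59.43.
Minimum whole number of stages: N = 60.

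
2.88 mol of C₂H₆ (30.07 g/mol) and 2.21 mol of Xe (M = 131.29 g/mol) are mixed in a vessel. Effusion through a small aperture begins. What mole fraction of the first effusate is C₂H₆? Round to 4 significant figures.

0.7314

Rate_i ∝ x_i/√M_i (Graham's law weighted by mole fraction), so the effusate composition follows n_i/√M_i.
x_C₂H₆(eff) = (n_C₂H₆/√M_C₂H₆) / (n_C₂H₆/√M_C₂H₆ + n_Xe/√M_Xe)
= (2.88/√30.07) / (2.88/√30.07 + 2.21/√131.29) = 0.5252/(0.5252 + 0.1929) = 0.7314.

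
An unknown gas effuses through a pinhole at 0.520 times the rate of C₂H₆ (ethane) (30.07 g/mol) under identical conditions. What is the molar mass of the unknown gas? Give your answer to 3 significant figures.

111 g/mol

Graham's law gives rate_X/rate_C₂H₆ = √(M_C₂H₆/M_X).
0.520 = √(30.07/M_X)
M_X = 30.07 / 0.520² = 30.07 / 0.2704 = 111 g/mol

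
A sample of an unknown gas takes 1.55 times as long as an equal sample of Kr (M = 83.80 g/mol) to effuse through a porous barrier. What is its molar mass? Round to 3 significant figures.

201 g/mol

From Graham's law, t_X/t_Kr = √(M_X/M_Kr).
1.55 = √(M_X/83.80)
M_X = 83.80 × 1.55² = 83.80 × 2.403 = 201 g/mol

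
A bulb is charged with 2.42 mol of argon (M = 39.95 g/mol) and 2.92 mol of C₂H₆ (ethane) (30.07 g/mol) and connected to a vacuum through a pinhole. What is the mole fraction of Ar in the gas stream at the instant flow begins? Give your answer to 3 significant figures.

0.418

Each component's effusion rate ∝ (its partial pressure)·(1/√M) ∝ n_i/√M_i.
Mole fraction of Ar in the effusate = (n_Ar/√M_Ar) / (n_Ar/√M_Ar + n_C₂H₆/√M_C₂H₆)
= (2.42/√39.95) / (2.42/√39.95 + 2.92/√30.07) = 0.3829/(0.3829 + 0.5325) = 0.418.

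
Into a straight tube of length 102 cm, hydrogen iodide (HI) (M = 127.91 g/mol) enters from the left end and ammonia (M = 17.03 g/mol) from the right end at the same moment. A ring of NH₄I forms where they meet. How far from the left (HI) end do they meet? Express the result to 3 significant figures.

27.3 cm

Graham's law gives d_HI/d_NH₃ = rate_HI/rate_NH₃ = √(M_NH₃/M_HI) = √(17.03/127.91) = 0.3649.
With d_HI + d_NH₃ = 102 cm, d_NH₃ = 102/(1 + 0.3649) = 74.73 cm.
d_HI = 102 − 74.73 = 27.3 cm.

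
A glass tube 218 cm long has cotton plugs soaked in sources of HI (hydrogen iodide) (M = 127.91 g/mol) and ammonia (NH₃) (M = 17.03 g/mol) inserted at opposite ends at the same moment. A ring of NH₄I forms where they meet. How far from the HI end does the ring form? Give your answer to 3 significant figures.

58.3 cm

Graham's law gives d_HI/d_NH₃ = rate_HI/rate_NH₃ = √(M_NH₃/M_HI) = √(17.03/127.91) = 0.3649.
With d_HI + d_NH₃ = 218 cm, d_NH₃ = 218/(1 + 0.3649) = 159.7 cm.
d_HI = 218 − 159.7 = 58.3 cm.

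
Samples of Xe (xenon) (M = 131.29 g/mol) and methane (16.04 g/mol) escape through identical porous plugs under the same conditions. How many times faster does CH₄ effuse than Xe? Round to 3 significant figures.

2.86

Since effusion rate ∝ 1/√M, rate_CH₄/rate_Xe = √(M_Xe/M_CH₄) = √(131.29/16.04) = √8.185 = 2.86.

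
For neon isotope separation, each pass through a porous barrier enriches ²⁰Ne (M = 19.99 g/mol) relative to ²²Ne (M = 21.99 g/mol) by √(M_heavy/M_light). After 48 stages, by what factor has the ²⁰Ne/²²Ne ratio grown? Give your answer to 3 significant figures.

Each stage multiplies the ratio by α = √(21.99/19.99), so after 48 stages the overall factor is α^48 = (21.99/19.99)^(48/2).
= 1.10005^24 = 9.86.

9.86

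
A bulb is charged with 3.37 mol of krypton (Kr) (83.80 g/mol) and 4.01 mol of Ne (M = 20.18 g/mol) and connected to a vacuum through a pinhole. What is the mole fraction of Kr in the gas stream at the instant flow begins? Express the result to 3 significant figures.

The effusion rate of species i is ∝ p_i/√M_i ∝ n_i/√M_i.
Mole fraction of Kr in the effusate = (n_Kr/√M_Kr) / (n_Kr/√M_Kr + n_Ne/√M_Ne)
= (3.37/√83.80) / (3.37/√83.80 + 4.01/√20.18) = 0.3681/(0.3681 + 0.8927) = 0.292.

0.292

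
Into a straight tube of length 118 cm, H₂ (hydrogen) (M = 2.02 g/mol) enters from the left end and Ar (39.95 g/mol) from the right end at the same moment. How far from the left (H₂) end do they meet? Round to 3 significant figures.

96.3 cm

In equal time, each gas travels a distance ∝ its rate ∝ 1/√M, so d_H₂/d_Ar = √(M_Ar/M_H₂) = √(39.95/2.02) = 4.447.
With d_H₂ + d_Ar = 118 cm, d_Ar = 118/(1 + 4.447) = 21.66 cm.
d_H₂ = 118 − 21.66 = 96.3 cm.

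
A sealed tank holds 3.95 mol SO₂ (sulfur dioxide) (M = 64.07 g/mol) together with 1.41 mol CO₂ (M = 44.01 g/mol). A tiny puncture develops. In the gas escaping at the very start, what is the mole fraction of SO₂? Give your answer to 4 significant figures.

Rate_i ∝ x_i/√M_i (Graham's law weighted by mole fraction), so the effusate composition follows n_i/√M_i.
x_SO₂(eff) = (n_SO₂/√M_SO₂) / (n_SO₂/√M_SO₂ + n_CO₂/√M_CO₂)
= (3.95/√64.07) / (3.95/√64.07 + 1.41/√44.01) = 0.4935/(0.4935 + 0.2125) = 0.6990.

0.6990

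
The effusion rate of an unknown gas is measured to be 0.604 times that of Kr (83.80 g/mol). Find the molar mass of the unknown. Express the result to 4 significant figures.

Using Graham's law: rate_X/rate_Kr = √(M_Kr/M_X).
0.604 = √(83.80/M_X)
M_X = 83.80 / 0.604² = 83.80 / 0.3648 = 229.7 g/mol

229.7 g/mol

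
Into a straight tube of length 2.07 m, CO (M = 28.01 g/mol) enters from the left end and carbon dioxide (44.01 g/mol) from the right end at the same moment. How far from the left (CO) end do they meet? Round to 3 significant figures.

1.15 m

Distances travelled in equal time are proportional to diffusion rates, so d_CO/d_CO₂ = √(M_CO₂/M_CO) = √(44.01/28.01) = 1.253.
With d_CO + d_CO₂ = 2.07 m, d_CO₂ = 2.07/(1 + 1.253) = 0.9186 m.
d_CO = 2.07 − 0.9186 = 1.15 m.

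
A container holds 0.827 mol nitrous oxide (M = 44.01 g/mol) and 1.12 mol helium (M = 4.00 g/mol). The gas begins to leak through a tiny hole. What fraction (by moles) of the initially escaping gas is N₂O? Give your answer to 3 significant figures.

Rate_i ∝ x_i/√M_i (Graham's law weighted by mole fraction), so the effusate composition follows n_i/√M_i.
Mole fraction of N₂O in the effusate = (n_N₂O/√M_N₂O) / (n_N₂O/√M_N₂O + n_He/√M_He)
= (0.827/√44.01) / (0.827/√44.01 + 1.12/√4.00) = 0.1247/(0.1247 + 0.5600) = 0.182.

0.182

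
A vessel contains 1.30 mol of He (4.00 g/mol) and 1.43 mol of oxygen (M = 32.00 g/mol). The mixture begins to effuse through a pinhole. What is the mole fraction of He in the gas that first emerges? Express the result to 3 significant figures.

0.720

Rate_i ∝ x_i/√M_i (Graham's law weighted by mole fraction), so the effusate composition follows n_i/√M_i.
x_He(eff) = (n_He/√M_He) / (n_He/√M_He + n_O₂/√M_O₂)
= (1.30/√4.00) / (1.30/√4.00 + 1.43/√32.00) = 0.6500/(0.6500 + 0.2528) = 0.720.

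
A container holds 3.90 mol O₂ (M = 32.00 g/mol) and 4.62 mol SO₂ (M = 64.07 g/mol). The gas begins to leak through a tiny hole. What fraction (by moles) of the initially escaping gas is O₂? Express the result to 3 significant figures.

Each component's effusion rate ∝ (its partial pressure)·(1/√M) ∝ n_i/√M_i.
Mole fraction of O₂ in the effusate = (n_O₂/√M_O₂) / (n_O₂/√M_O₂ + n_SO₂/√M_SO₂)
= (3.90/√32.00) / (3.90/√32.00 + 4.62/√64.07) = 0.6894/(0.6894 + 0.5772) = 0.544.

0.544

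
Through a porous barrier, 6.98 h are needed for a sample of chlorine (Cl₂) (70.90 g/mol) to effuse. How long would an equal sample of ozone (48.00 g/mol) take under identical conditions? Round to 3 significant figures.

Since effusion rate ∝ 1/√M, t_O₃/t_Cl₂ = √(M_O₃/M_Cl₂) = √(48.00/70.90) = √0.6770 = 0.8228.
So the time for O₃ is 6.98 × 0.8228 = 5.74 h.

5.74 h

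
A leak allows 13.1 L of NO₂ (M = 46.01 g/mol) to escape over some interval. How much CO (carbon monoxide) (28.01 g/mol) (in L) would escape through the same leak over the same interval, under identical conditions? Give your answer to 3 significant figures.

16.8 L

From Graham's law, rate_CO/rate_NO₂ = √(M_NO₂/M_CO) = √(46.01/28.01) = √1.643 = 1.282.
So the volume for CO is 13.1 × 1.282 = 16.8 L.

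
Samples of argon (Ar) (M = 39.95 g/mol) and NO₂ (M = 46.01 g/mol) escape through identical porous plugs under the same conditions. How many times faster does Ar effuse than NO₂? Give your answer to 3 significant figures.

1.07

Since effusion rate ∝ 1/√M, rate_Ar/rate_NO₂ = √(M_NO₂/M_Ar) = √(46.01/39.95) = √1.152 = 1.07.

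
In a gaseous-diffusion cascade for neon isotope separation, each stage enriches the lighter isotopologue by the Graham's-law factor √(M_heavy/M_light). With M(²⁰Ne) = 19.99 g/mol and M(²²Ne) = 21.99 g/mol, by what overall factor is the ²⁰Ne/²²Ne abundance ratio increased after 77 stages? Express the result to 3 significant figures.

After 77 stages the ratio has grown by (√(21.99/19.99))^77 = (21.99/19.99)^(77/2).
= 1.10005^(77/2) = 39.3.

39.3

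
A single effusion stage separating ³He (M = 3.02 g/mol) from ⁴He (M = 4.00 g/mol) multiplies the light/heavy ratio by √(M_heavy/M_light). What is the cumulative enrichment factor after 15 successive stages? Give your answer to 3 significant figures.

8.23

Overall factor = α^15 with α = √(4.00/3.02), i.e. (4.00/3.02)^(15/2).
= 1.32450^(15/2) = 8.23.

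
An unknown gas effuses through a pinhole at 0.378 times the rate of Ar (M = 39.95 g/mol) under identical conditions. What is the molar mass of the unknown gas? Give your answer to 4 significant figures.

By Graham's law, rate_X/rate_Ar = √(M_Ar/M_X).
0.378 = √(39.95/M_X)
M_X = 39.95 / 0.378² = 39.95 / 0.1429 = 279.6 g/mol

279.6 g/mol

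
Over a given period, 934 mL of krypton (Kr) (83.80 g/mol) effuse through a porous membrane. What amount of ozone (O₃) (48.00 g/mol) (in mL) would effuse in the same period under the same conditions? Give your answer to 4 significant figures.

1234 mL

By Graham's law, rate_O₃/rate_Kr = √(M_Kr/M_O₃) = √(83.80/48.00) = √1.746 = 1.321.
So the volume for O₃ is 934 × 1.321 = 1234 mL.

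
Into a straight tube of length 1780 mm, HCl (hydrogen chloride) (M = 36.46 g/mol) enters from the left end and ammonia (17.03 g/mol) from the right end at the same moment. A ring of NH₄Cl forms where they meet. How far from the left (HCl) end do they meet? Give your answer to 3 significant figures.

Distances travelled in equal time are proportional to diffusion rates, so d_HCl/d_NH₃ = √(M_NH₃/M_HCl) = √(17.03/36.46) = 0.6834.
With d_HCl + d_NH₃ = 1780 mm, d_NH₃ = 1780/(1 + 0.6834) = 1057 mm.
d_HCl = 1780 − 1057 = 723 mm.

723 mm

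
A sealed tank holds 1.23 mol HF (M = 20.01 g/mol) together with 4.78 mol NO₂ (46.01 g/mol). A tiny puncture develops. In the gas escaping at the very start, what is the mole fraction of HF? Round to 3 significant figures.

Rate_i ∝ x_i/√M_i (Graham's law weighted by mole fraction), so the effusate composition follows n_i/√M_i.
So x_HF in the escaping gas = (n_HF/√M_HF) / Σ(n_i/√M_i)
= (1.23/√20.01) / (1.23/√20.01 + 4.78/√46.01) = 0.2750/(0.2750 + 0.7047) = 0.281.

0.281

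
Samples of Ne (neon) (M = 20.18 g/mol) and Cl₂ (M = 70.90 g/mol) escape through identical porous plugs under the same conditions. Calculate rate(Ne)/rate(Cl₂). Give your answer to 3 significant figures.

1.87

Graham's law gives rate_Ne/rate_Cl₂ = √(M_Cl₂/M_Ne) = √(70.90/20.18) = √3.513 = 1.87.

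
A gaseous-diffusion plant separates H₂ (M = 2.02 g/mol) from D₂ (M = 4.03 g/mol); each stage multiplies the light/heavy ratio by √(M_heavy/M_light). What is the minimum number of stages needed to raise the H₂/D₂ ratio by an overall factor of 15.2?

8

Single-stage factor α = √(4.03/2.02), so ln α = ½ ln(1.99505) = 0.3453.
Need α^N ≥ 15.2 ⇒ N ≥ ln(15.2) / ln α = 2.721 / 0.3453 = 7.88.
Rounding up, N = 8 stages.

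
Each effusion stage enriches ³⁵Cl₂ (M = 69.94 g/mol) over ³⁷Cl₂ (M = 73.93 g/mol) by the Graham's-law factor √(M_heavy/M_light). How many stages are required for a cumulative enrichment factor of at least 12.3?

Per stage α = (73.93/69.94)^(1/2) = 1.05705^0.5, giving ln α = 0.02774.
Need α^N ≥ 12.3 ⇒ N ≥ ln(12.3) / ln α = 2.510 / 0.02774 = 90.47.
Rounding up, N = 91 stages.

91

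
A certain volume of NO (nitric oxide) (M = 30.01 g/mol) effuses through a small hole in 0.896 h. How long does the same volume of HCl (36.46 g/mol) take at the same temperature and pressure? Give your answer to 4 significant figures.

Since effusion rate ∝ 1/√M, t_HCl/t_NO = √(M_HCl/M_NO) = √(36.46/30.01) = √1.215 = 1.102.
So the time for HCl is 0.896 × 1.102 = 0.9876 h.

0.9876 h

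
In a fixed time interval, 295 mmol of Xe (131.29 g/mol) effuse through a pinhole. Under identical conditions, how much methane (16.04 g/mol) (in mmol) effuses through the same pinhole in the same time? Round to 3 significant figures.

844 mmol

Graham's law gives rate_CH₄/rate_Xe = √(M_Xe/M_CH₄) = √(131.29/16.04) = √8.185 = 2.861.
So the amount for CH₄ is 295 × 2.861 = 844 mmol.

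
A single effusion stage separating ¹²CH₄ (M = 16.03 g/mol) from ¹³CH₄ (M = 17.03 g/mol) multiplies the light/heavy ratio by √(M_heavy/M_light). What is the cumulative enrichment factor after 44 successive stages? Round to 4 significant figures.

The single-stage factor is √(M_heavy/M_light), so 44 stages give [√(17.03/16.03)]^44 = (17.03/16.03)^(44/2).
= 1.06238^22 = 3.786.

3.786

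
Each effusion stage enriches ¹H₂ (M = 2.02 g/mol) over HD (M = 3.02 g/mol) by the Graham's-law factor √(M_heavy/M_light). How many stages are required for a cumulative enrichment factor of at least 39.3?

Per stage α = (3.02/2.02)^(1/2) = 1.49505^0.5, giving ln α = 0.2011.
Need α^N ≥ 39.3 ⇒ N ≥ ln(39.3) / ln α = 3.671 / 0.2011 = 18.26.
Minimum whole number of stages: N = 19.

19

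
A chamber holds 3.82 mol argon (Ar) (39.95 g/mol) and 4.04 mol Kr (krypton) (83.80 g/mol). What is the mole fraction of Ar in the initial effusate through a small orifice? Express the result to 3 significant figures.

0.578

Each component's effusion rate ∝ (its partial pressure)·(1/√M) ∝ n_i/√M_i.
x_Ar(eff) = (n_Ar/√M_Ar) / (n_Ar/√M_Ar + n_Kr/√M_Kr)
= (3.82/√39.95) / (3.82/√39.95 + 4.04/√83.80) = 0.6044/(0.6044 + 0.4413) = 0.578.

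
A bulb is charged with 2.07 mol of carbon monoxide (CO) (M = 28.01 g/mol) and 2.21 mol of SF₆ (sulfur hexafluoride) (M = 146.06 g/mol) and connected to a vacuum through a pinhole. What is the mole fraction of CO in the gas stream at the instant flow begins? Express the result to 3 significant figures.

The effusion rate of species i is ∝ p_i/√M_i ∝ n_i/√M_i.
So x_CO in the escaping gas = (n_CO/√M_CO) / Σ(n_i/√M_i)
= (2.07/√28.01) / (2.07/√28.01 + 2.21/√146.06) = 0.3911/(0.3911 + 0.1829) = 0.681.

0.681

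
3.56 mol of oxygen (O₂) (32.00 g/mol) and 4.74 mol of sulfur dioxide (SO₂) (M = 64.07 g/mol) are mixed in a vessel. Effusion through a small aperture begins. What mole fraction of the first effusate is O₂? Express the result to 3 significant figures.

0.515

Rate_i ∝ x_i/√M_i (Graham's law weighted by mole fraction), so the effusate composition follows n_i/√M_i.
Mole fraction of O₂ in the effusate = (n_O₂/√M_O₂) / (n_O₂/√M_O₂ + n_SO₂/√M_SO₂)
= (3.56/√32.00) / (3.56/√32.00 + 4.74/√64.07) = 0.6293/(0.6293 + 0.5922) = 0.515.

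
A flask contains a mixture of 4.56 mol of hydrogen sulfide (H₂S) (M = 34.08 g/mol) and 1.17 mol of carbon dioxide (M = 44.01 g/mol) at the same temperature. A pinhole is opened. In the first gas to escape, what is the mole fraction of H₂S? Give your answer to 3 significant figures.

Effusion rate of each component ∝ n_i/√M_i (partial pressure × 1/√M).
x_H₂S(eff) = (n_H₂S/√M_H₂S) / (n_H₂S/√M_H₂S + n_CO₂/√M_CO₂)
= (4.56/√34.08) / (4.56/√34.08 + 1.17/√44.01) = 0.7811/(0.7811 + 0.1764) = 0.816.

0.816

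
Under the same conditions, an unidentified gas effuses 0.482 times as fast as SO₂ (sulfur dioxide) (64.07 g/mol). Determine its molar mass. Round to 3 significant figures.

Graham's law gives rate_X/rate_SO₂ = √(M_SO₂/M_X).
0.482 = √(64.07/M_X)
M_X = 64.07 / 0.482² = 64.07 / 0.2323 = 276 g/mol

276 g/mol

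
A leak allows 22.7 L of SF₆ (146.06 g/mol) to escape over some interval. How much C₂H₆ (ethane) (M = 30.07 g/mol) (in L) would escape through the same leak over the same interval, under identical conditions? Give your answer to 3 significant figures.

50.0 L

From Graham's law, rate_C₂H₆/rate_SF₆ = √(M_SF₆/M_C₂H₆) = √(146.06/30.07) = √4.857 = 2.204.
So the volume for C₂H₆ is 22.7 × 2.204 = 50.0 L.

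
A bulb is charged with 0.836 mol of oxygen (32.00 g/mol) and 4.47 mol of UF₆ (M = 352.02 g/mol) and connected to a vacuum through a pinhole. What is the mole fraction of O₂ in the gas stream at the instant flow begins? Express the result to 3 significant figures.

0.383

Effusion rate of each component ∝ n_i/√M_i (partial pressure × 1/√M).
Mole fraction of O₂ in the effusate = (n_O₂/√M_O₂) / (n_O₂/√M_O₂ + n_UF₆/√M_UF₆)
= (0.836/√32.00) / (0.836/√32.00 + 4.47/√352.02) = 0.1478/(0.1478 + 0.2382) = 0.383.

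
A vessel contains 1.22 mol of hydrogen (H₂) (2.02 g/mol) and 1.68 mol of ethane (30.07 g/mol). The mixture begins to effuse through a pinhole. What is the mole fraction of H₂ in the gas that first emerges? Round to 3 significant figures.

Effusion rate of each component ∝ n_i/√M_i (partial pressure × 1/√M).
So x_H₂ in the escaping gas = (n_H₂/√M_H₂) / Σ(n_i/√M_i)
= (1.22/√2.02) / (1.22/√2.02 + 1.68/√30.07) = 0.8584/(0.8584 + 0.3064) = 0.737.

0.737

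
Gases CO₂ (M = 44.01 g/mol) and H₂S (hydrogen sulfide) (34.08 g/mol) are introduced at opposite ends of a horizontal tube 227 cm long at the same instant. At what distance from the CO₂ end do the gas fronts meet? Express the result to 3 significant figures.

In equal time, each gas travels a distance ∝ its rate ∝ 1/√M, so d_CO₂/d_H₂S = √(M_H₂S/M_CO₂) = √(34.08/44.01) = 0.8800.
With d_CO₂ + d_H₂S = 227 cm, d_H₂S = 227/(1 + 0.8800) = 120.7 cm.
d_CO₂ = 227 − 120.7 = 106 cm.

106 cm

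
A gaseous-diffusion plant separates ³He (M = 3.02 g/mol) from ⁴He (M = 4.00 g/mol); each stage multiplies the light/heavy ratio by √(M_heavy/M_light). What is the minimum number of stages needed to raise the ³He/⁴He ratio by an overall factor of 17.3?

Single-stage factor α = √(4.00/3.02), so ln α = ½ ln(1.32450) = 0.1405.
Need α^N ≥ 17.3 ⇒ N ≥ ln(17.3) / ln α = 2.851 / 0.1405 = 20.29.
So at least 21 stages are needed.

21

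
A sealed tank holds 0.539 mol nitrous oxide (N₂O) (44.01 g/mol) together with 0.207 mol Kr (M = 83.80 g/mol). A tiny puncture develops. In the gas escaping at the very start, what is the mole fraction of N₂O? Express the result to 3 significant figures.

0.782

The effusion rate of species i is ∝ p_i/√M_i ∝ n_i/√M_i.
x_N₂O(eff) = (n_N₂O/√M_N₂O) / (n_N₂O/√M_N₂O + n_Kr/√M_Kr)
= (0.539/√44.01) / (0.539/√44.01 + 0.207/√83.80) = 0.08125/(0.08125 + 0.02261) = 0.782.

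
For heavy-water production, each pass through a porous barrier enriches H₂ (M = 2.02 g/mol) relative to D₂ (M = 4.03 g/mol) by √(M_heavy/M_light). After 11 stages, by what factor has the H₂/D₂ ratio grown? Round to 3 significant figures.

44.6

Overall factor = α^11 with α = √(4.03/2.02), i.e. (4.03/2.02)^(11/2).
= 1.99505^(11/2) = 44.6.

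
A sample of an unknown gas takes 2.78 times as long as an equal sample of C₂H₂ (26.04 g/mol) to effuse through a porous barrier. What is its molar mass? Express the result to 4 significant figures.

201.2 g/mol

By Graham's law, t_X/t_C₂H₂ = √(M_X/M_C₂H₂).
2.78 = √(M_X/26.04)
M_X = 26.04 × 2.78² = 26.04 × 7.728 = 201.2 g/mol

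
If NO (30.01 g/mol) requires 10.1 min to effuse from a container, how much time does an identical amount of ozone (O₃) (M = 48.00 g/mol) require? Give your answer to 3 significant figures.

Since effusion rate ∝ 1/√M, t_O₃/t_NO = √(M_O₃/M_NO) = √(48.00/30.01) = √1.599 = 1.265.
So the time for O₃ is 10.1 × 1.265 = 12.8 min.

12.8 min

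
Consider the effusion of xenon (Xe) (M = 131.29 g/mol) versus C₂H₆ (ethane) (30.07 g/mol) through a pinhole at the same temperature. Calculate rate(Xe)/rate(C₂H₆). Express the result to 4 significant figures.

Using Graham's law: rate_Xe/rate_C₂H₆ = √(M_C₂H₆/M_Xe) = √(30.07/131.29) = √0.2290 = 0.4786.

0.4786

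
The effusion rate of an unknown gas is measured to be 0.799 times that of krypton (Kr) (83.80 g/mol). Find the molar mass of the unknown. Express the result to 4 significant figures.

Since effusion rate ∝ 1/√M, rate_X/rate_Kr = √(M_Kr/M_X).
0.799 = √(83.80/M_X)
M_X = 83.80 / 0.799² = 83.80 / 0.6384 = 131.3 g/mol

131.3 g/mol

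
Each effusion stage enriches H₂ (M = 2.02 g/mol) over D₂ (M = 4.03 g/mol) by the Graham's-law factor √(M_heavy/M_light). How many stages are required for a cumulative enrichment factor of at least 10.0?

With α = √(4.03/2.02) per stage, ln α = ½ ln(1.99505) = 0.3453.
Need α^N ≥ 10.0 ⇒ N ≥ ln(10.0) / ln α = 2.303 / 0.3453 = 6.67.
Rounding up, N = 7 stages.

7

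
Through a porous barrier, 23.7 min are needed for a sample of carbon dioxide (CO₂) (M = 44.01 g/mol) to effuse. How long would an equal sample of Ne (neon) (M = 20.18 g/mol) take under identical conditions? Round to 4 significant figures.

16.05 min

Graham's law gives t_Ne/t_CO₂ = √(M_Ne/M_CO₂) = √(20.18/44.01) = √0.4585 = 0.6772.
So the time for Ne is 23.7 × 0.6772 = 16.05 min.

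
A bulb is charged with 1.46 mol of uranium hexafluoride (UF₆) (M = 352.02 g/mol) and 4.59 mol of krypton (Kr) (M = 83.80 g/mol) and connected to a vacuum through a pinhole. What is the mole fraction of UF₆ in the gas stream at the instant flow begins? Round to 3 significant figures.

0.134

Rate_i ∝ x_i/√M_i (Graham's law weighted by mole fraction), so the effusate composition follows n_i/√M_i.
x_UF₆(eff) = (n_UF₆/√M_UF₆) / (n_UF₆/√M_UF₆ + n_Kr/√M_Kr)
= (1.46/√352.02) / (1.46/√352.02 + 4.59/√83.80) = 0.07782/(0.07782 + 0.5014) = 0.134.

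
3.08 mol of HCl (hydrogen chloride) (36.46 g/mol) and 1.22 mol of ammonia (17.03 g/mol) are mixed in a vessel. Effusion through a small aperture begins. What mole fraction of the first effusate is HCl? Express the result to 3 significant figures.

0.633

Each component's effusion rate ∝ (its partial pressure)·(1/√M) ∝ n_i/√M_i.
Mole fraction of HCl in the effusate = (n_HCl/√M_HCl) / (n_HCl/√M_HCl + n_NH₃/√M_NH₃)
= (3.08/√36.46) / (3.08/√36.46 + 1.22/√17.03) = 0.5101/(0.5101 + 0.2956) = 0.633.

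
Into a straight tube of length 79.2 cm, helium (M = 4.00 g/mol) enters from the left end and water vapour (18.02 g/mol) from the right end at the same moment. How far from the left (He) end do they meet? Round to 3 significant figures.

53.8 cm

In equal time, each gas travels a distance ∝ its rate ∝ 1/√M, so d_He/d_H₂O = √(M_H₂O/M_He) = √(18.02/4.00) = 2.122.
With d_He + d_H₂O = 79.2 cm, d_H₂O = 79.2/(1 + 2.122) = 25.36 cm.
d_He = 79.2 − 25.36 = 53.8 cm.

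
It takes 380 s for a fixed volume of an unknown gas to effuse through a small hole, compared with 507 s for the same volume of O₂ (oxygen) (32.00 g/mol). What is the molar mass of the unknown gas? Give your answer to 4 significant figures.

17.98 g/mol

From Graham's law, t_X/t_O₂ = √(M_X/M_O₂).
380/507 = 0.7495 = √(M_X/32.00)
M_X = 32.00 × 0.7495² = 32.00 × 0.5618 = 17.98 g/mol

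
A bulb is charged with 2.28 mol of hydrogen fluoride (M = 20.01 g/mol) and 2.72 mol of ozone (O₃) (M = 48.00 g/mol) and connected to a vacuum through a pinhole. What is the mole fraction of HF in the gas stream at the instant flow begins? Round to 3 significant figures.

0.565

Rate_i ∝ x_i/√M_i (Graham's law weighted by mole fraction), so the effusate composition follows n_i/√M_i.
x_HF(eff) = (n_HF/√M_HF) / (n_HF/√M_HF + n_O₃/√M_O₃)
= (2.28/√20.01) / (2.28/√20.01 + 2.72/√48.00) = 0.5097/(0.5097 + 0.3926) = 0.565.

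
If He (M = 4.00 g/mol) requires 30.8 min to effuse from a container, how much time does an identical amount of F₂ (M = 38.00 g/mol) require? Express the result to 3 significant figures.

94.9 min

Since effusion rate ∝ 1/√M, t_F₂/t_He = √(M_F₂/M_He) = √(38.00/4.00) = √9.500 = 3.082.
So the time for F₂ is 30.8 × 3.082 = 94.9 min.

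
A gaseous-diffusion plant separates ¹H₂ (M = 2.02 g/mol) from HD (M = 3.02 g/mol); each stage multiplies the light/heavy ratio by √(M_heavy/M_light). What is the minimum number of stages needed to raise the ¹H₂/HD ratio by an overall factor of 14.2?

14

Per stage α = (3.02/2.02)^(1/2) = 1.49505^0.5, giving ln α = 0.2011.
Need α^N ≥ 14.2 ⇒ N ≥ ln(14.2) / ln α = 2.653 / 0.2011 = 13.19.
So at least 14 stages are needed.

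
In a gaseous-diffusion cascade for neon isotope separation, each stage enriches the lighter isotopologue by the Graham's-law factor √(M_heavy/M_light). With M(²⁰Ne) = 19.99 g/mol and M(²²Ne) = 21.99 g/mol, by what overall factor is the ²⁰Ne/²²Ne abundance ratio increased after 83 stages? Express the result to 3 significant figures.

52.3

After 83 stages the ratio has grown by (√(21.99/19.99))^83 = (21.99/19.99)^(83/2).
= 1.10005^(83/2) = 52.3.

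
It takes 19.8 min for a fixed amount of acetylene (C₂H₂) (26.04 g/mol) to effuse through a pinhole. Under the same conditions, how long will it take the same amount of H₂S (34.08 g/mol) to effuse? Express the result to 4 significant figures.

22.65 min

From Graham's law, t_H₂S/t_C₂H₂ = √(M_H₂S/M_C₂H₂) = √(34.08/26.04) = √1.309 = 1.144.
So the time for H₂S is 19.8 × 1.144 = 22.65 min.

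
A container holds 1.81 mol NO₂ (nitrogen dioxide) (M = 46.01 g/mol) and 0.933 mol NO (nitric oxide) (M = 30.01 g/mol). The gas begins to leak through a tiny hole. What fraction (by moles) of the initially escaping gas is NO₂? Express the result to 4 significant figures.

The effusion rate of species i is ∝ p_i/√M_i ∝ n_i/√M_i.
So x_NO₂ in the escaping gas = (n_NO₂/√M_NO₂) / Σ(n_i/√M_i)
= (1.81/√46.01) / (1.81/√46.01 + 0.933/√30.01) = 0.2668/(0.2668 + 0.1703) = 0.6104.

0.6104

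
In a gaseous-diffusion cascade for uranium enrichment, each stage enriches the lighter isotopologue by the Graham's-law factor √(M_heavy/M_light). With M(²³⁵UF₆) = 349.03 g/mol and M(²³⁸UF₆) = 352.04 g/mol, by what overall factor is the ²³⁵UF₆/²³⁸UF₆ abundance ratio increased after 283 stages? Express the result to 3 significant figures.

3.37

Overall factor = α^283 with α = √(352.04/349.03), i.e. (352.04/349.03)^(283/2).
= 1.00862^(283/2) = 3.37.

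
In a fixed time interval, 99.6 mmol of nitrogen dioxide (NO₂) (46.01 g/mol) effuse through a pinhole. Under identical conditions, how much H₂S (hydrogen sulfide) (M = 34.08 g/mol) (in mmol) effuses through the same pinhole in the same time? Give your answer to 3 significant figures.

116 mmol

From Graham's law, rate_H₂S/rate_NO₂ = √(M_NO₂/M_H₂S) = √(46.01/34.08) = √1.350 = 1.162.
So the amount for H₂S is 99.6 × 1.162 = 116 mmol.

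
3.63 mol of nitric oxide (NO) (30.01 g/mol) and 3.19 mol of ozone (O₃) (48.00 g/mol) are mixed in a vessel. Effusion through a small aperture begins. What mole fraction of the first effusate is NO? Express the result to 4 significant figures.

0.5900

Each component's effusion rate ∝ (its partial pressure)·(1/√M) ∝ n_i/√M_i.
So x_NO in the escaping gas = (n_NO/√M_NO) / Σ(n_i/√M_i)
= (3.63/√30.01) / (3.63/√30.01 + 3.19/√48.00) = 0.6626/(0.6626 + 0.4604) = 0.5900.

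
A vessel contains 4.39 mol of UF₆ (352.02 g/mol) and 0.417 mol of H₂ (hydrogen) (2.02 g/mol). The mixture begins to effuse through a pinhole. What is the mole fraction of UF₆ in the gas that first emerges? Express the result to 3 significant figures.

Each component's effusion rate ∝ (its partial pressure)·(1/√M) ∝ n_i/√M_i.
So x_UF₆ in the escaping gas = (n_UF₆/√M_UF₆) / Σ(n_i/√M_i)
= (4.39/√352.02) / (4.39/√352.02 + 0.417/√2.02) = 0.2340/(0.2340 + 0.2934) = 0.444.

0.444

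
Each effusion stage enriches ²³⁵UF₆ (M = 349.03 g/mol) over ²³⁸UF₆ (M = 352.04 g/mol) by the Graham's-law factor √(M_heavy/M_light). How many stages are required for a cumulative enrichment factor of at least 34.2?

823

Per stage α = (352.04/349.03)^(1/2) = 1.00862^0.5, giving ln α = 0.004293.
Need α^N ≥ 34.2 ⇒ N ≥ ln(34.2) / ln α = 3.532 / 0.004293 = 822.70.
So at least 823 stages are needed.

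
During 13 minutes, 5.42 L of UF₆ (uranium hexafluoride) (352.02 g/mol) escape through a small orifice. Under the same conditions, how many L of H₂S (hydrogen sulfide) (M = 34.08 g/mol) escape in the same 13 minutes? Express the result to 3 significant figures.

Graham's law gives rate_H₂S/rate_UF₆ = √(M_UF₆/M_H₂S) = √(352.02/34.08) = √10.33 = 3.214.
So the volume for H₂S is 5.42 × 3.214 = 17.4 L.

17.4 L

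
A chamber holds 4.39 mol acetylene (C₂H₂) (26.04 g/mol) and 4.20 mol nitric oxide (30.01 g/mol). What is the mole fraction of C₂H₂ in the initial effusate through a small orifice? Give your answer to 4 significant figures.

0.5288

The effusion rate of species i is ∝ p_i/√M_i ∝ n_i/√M_i.
So x_C₂H₂ in the escaping gas = (n_C₂H₂/√M_C₂H₂) / Σ(n_i/√M_i)
= (4.39/√26.04) / (4.39/√26.04 + 4.20/√30.01) = 0.8603/(0.8603 + 0.7667) = 0.5288.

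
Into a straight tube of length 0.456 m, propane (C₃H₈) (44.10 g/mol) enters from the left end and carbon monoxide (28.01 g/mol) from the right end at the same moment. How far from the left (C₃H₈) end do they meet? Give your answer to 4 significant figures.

Distances travelled in equal time are proportional to diffusion rates, so d_C₃H₈/d_CO = √(M_CO/M_C₃H₈) = √(28.01/44.10) = 0.7970.
With d_C₃H₈ + d_CO = 0.456 m, d_CO = 0.456/(1 + 0.7970) = 0.2538 m.
d_C₃H₈ = 0.456 − 0.2538 = 0.2022 m.

0.2022 m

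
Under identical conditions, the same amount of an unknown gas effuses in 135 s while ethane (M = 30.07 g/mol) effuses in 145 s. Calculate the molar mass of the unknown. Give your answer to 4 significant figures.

Using Graham's law: t_X/t_C₂H₆ = √(M_X/M_C₂H₆).
135/145 = 0.9310 = √(M_X/30.07)
M_X = 30.07 × 0.9310² = 30.07 × 0.8668 = 26.07 g/mol

26.07 g/mol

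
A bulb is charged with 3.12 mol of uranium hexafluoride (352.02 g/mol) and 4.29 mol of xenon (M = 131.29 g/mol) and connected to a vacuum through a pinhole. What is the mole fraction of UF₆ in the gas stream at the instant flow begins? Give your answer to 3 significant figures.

Each component's effusion rate ∝ (its partial pressure)·(1/√M) ∝ n_i/√M_i.
Mole fraction of UF₆ in the effusate = (n_UF₆/√M_UF₆) / (n_UF₆/√M_UF₆ + n_Xe/√M_Xe)
= (3.12/√352.02) / (3.12/√352.02 + 4.29/√131.29) = 0.1663/(0.1663 + 0.3744) = 0.308.

0.308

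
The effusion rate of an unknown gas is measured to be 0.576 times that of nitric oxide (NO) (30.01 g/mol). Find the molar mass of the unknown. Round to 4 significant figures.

From Graham's law, rate_X/rate_NO = √(M_NO/M_X).
0.576 = √(30.01/M_X)
M_X = 30.01 / 0.576² = 30.01 / 0.3318 = 90.45 g/mol

90.45 g/mol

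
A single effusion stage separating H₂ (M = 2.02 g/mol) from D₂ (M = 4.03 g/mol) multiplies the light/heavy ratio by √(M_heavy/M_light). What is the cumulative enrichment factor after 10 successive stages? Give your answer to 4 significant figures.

31.61

Overall factor = α^10 with α = √(4.03/2.02), i.e. (4.03/2.02)^(10/2).
= 1.99505^5 = 31.61.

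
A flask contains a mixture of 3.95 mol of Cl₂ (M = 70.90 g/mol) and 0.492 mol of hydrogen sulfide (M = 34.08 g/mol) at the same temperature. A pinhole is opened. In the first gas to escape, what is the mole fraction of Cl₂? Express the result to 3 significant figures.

0.848

Each component's effusion rate ∝ (its partial pressure)·(1/√M) ∝ n_i/√M_i.
x_Cl₂(eff) = (n_Cl₂/√M_Cl₂) / (n_Cl₂/√M_Cl₂ + n_H₂S/√M_H₂S)
= (3.95/√70.90) / (3.95/√70.90 + 0.492/√34.08) = 0.4691/(0.4691 + 0.08428) = 0.848.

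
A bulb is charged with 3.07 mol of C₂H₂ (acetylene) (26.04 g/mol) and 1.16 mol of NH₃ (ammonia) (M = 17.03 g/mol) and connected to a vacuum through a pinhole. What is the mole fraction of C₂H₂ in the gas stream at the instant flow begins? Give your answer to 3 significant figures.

0.682

The effusion rate of species i is ∝ p_i/√M_i ∝ n_i/√M_i.
Mole fraction of C₂H₂ in the effusate = (n_C₂H₂/√M_C₂H₂) / (n_C₂H₂/√M_C₂H₂ + n_NH₃/√M_NH₃)
= (3.07/√26.04) / (3.07/√26.04 + 1.16/√17.03) = 0.6016/(0.6016 + 0.2811) = 0.682.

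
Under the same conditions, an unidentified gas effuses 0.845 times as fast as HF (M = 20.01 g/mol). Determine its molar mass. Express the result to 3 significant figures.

28.0 g/mol

Using Graham's law: rate_X/rate_HF = √(M_HF/M_X).
0.845 = √(20.01/M_X)
M_X = 20.01 / 0.845² = 20.01 / 0.7140 = 28.0 g/mol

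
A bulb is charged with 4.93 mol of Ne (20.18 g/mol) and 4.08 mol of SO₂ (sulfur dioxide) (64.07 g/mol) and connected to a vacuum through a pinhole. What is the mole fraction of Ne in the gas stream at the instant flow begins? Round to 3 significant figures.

The effusion rate of species i is ∝ p_i/√M_i ∝ n_i/√M_i.
x_Ne(eff) = (n_Ne/√M_Ne) / (n_Ne/√M_Ne + n_SO₂/√M_SO₂)
= (4.93/√20.18) / (4.93/√20.18 + 4.08/√64.07) = 1.097/(1.097 + 0.5097) = 0.683.

0.683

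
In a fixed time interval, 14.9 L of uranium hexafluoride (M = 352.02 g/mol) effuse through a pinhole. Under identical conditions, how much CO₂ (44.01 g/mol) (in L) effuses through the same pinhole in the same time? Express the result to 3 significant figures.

From Graham's law, rate_CO₂/rate_UF₆ = √(M_UF₆/M_CO₂) = √(352.02/44.01) = √7.999 = 2.828.
So the volume for CO₂ is 14.9 × 2.828 = 42.1 L.

42.1 L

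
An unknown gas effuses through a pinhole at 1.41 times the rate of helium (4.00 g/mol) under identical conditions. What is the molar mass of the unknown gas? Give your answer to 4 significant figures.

2.012 g/mol

Using Graham's law: rate_X/rate_He = √(M_He/M_X).
1.41 = √(4.00/M_X)
M_X = 4.00 / 1.41² = 4.00 / 1.988 = 2.012 g/mol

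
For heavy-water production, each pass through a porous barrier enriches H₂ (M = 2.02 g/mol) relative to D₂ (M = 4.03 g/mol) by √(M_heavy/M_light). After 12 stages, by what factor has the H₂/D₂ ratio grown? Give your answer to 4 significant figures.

Overall factor = α^12 with α = √(4.03/2.02), i.e. (4.03/2.02)^(12/2).
= 1.99505^6 = 63.06.

63.06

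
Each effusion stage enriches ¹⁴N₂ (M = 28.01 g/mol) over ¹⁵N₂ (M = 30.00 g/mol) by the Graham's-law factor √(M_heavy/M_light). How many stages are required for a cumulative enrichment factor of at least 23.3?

92

Per stage α = (30.00/28.01)^(1/2) = 1.07105^0.5, giving ln α = 0.03432.
Need α^N ≥ 23.3 ⇒ N ≥ ln(23.3) / ln α = 3.148 / 0.03432 = 91.74.
Minimum whole number of stages: N = 92.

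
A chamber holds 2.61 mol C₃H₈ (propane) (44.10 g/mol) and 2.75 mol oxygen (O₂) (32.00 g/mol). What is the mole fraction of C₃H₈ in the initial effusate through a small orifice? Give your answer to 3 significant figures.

0.447

Effusion rate of each component ∝ n_i/√M_i (partial pressure × 1/√M).
x_C₃H₈(eff) = (n_C₃H₈/√M_C₃H₈) / (n_C₃H₈/√M_C₃H₈ + n_O₂/√M_O₂)
= (2.61/√44.10) / (2.61/√44.10 + 2.75/√32.00) = 0.3930/(0.3930 + 0.4861) = 0.447.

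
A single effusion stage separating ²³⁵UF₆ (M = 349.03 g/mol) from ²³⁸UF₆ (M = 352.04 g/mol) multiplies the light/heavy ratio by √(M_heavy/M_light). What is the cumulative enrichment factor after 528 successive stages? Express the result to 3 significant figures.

After 528 stages the ratio has grown by (√(352.04/349.03))^528 = (352.04/349.03)^(528/2).
= 1.00862^264 = 9.65.

9.65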